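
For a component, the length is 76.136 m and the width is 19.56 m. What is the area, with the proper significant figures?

area = 76.136 m × 19.56 m = 1489.22016 m².
76.136 has 5 significant figures; 19.56 has 4.
Division/multiplication keeps the fewest: 4 significant figures.
Rounded: 1489 m².

1489 m²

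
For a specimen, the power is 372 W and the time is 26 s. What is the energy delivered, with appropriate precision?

energy delivered = 372 W × 26 s = 9672 J.
372 has 3 significant figures; 26 has 2.
Division/multiplication keeps the fewest: 2 significant figures.
Rounded: 9.7 × 10³ J.

9.7 × 10³ J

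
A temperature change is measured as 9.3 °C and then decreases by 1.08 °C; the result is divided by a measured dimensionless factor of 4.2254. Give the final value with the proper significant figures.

1.9 °C

9.3 °C − 1.08 °C = 8.22 °C; the difference is limited to 1 decimal place (2 s.f.).
Carrying full precision, 8.22 ÷ 4.2254 = 1.94537795238… °C; 4.2254 has 5 s.f., so the result keeps min(2, 5) = 2 s.f.
Rounded to 2 significant figures: 1.9 °C.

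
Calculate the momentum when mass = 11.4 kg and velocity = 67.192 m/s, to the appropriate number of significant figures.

766 kg·m/s

momentum = 11.4 kg × 67.192 m/s = 765.9888 kg·m/s.
11.4 has 3 significant figures; 67.192 has 5.
Division/multiplication keeps the fewest: 3 significant figures.
Rounded: 766 kg·m/s.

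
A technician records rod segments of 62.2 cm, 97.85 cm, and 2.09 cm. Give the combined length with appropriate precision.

62.2 cm + 97.85 cm + 2.09 cm = 162.14 cm.
Addition/subtraction keeps the fewest decimal places: 62.2 → 1 decimal place, 97.85 → 2 decimal places, 2.09 → 2 decimal places; limit is 1.
Rounded to 1 decimal place: 162.1 cm.

162.1 cm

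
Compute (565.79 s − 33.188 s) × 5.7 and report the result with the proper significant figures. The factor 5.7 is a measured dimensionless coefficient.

565.79 s − 33.188 s = 532.602 s; the difference is limited to 2 decimal places (5 s.f.).
Carrying full precision, 532.602 × 5.7 = 3035.8314 s; 5.7 has 2 s.f., so the result keeps min(5, 2) = 2 s.f.
Rounded to 2 significant figures: 3.0 × 10^3 s.

3.0 × 10^3 s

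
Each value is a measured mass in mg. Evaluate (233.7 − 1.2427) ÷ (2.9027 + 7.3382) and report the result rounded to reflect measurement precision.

22.70

233.7 − 1.2427 = 232.4573, limited to 1 d.p. → 4 s.f.; 2.9027 + 7.3382 = 10.2409, limited to 4 d.p. → 6 s.f.
Carrying full precision, 232.4573 ÷ 10.2409 = 22.6989131815…; keep min(4, 6) = 4 s.f.
Rounded to 4 significant figures: 22.70.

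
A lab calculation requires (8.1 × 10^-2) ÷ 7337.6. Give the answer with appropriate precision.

1.1 × 10^-5

(8.1 × 10^-2) ÷ 7337.6 = 0.000011039031836…
Multiplication/division keeps the fewest significant figures: 8.1 × 10^-2 → 2 s.f., 7337.6 → 5 s.f.; limit is 2.
Rounded to 2 significant figures: 1.1 × 10^-5.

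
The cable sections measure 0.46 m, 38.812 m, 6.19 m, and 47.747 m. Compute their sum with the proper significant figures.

0.46 m + 38.812 m + 6.19 m + 47.747 m = 93.209 m.
Addition/subtraction keeps the fewest decimal places: 0.46 → 2 decimal places, 38.812 → 3 decimal places, 6.19 → 2 decimal places, 47.747 → 3 decimal places; limit is 2.
Rounded to 2 decimal places: 93.21 m.

93.21 m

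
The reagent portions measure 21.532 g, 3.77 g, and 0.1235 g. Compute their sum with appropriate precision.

21.532 g + 3.77 g + 0.1235 g = 25.4255 g.
Addition/subtraction keeps the fewest decimal places: 21.532 → 3 decimal places, 3.77 → 2 decimal places, 0.1235 → 4 decimal places; limit is 2.
Rounded to 2 decimal places: 25.43 g.

25.43 g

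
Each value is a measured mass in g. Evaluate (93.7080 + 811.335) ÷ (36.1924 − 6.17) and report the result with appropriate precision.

30.15

93.7080 + 811.335 = 905.0430, limited to 3 d.p. → 6 s.f.; 36.1924 − 6.17 = 30.0224, limited to 2 d.p. → 4 s.f.
Carrying full precision, 905.0430 ÷ 30.0224 = 30.1455912918…; keep min(6, 4) = 4 s.f.
Rounded to 4 significant figures: 30.15.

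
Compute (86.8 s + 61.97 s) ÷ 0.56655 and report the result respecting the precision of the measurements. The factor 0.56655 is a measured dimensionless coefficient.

262.6 s

86.8 s + 61.97 s = 148.77 s; the sum is limited to 1 decimal place (4 s.f.).
Carrying full precision, 148.77 ÷ 0.56655 = 262.589356632… s; 0.56655 has 5 s.f., so the result keeps min(4, 5) = 4 s.f.
Rounded to 4 significant figures: 262.6 s.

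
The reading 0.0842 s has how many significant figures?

0.0842: leading zeros are not significant.

3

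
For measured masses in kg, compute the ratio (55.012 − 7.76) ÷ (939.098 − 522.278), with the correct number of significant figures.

55.012 − 7.76 = 47.252, limited to 2 d.p. → 4 s.f.; 939.098 − 522.278 = 416.820, limited to 3 d.p. → 6 s.f.
Carrying full precision, 47.252 ÷ 416.820 = 0.113363082386…; keep min(4, 6) = 4 s.f.
Rounded to 4 significant figures: 0.1134.

0.1134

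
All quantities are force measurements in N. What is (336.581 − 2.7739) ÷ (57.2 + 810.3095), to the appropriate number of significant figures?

0.3848

336.581 − 2.7739 = 333.8071, limited to 3 d.p. → 6 s.f.; 57.2 + 810.3095 = 867.5095, limited to 1 d.p. → 4 s.f.
Carrying full precision, 333.8071 ÷ 867.5095 = 0.384787832295…; keep min(6, 4) = 4 s.f.
Rounded to 4 significant figures: 0.3848.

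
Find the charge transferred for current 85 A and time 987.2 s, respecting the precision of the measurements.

8.4 × 10^4 C

charge transferred = 85 A × 987.2 s = 83912 C.
85 has 2 significant figures; 987.2 has 4.
Division/multiplication keeps the fewest: 2 significant figures.
Rounded: 8.4 × 10^4 C.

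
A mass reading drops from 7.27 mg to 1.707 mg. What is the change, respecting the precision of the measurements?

5.56 mg

7.27 mg − 1.707 mg = 5.563 mg.
Addition/subtraction keeps the fewest decimal places: 7.27 → 2 decimal places, 1.707 → 3 decimal places; limit is 2.
Rounded to 2 decimal places: 5.56 mg.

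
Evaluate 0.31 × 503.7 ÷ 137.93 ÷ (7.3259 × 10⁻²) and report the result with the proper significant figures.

0.31 × 503.7 ÷ 137.93 ÷ (7.3259 × 10⁻²) = 15.4530397706…
Multiplication/division keeps the fewest significant figures: 0.31 → 2 s.f., 503.7 → 4 s.f., 137.93 → 5 s.f., 7.3259 × 10⁻² → 5 s.f.; limit is 2.
Rounded to 2 significant figures: 15.

15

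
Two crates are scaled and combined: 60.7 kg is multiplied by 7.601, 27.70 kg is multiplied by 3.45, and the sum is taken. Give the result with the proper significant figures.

557 kg

60.7 × 7.601 = 461.3807 → 461 kg (3 s.f., last digit at the 10^0 place).
27.70 × 3.45 = 95.565 → 95.6 kg (3 s.f., last digit at the 10^-1 place).
Sum: 556.9457 kg; keep the coarser place, 10^0.
Result: 557 kg.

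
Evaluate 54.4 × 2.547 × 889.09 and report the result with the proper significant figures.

1.23 × 10⁵

54.4 × 2.547 × 889.09 = 123189.465312
Multiplication/division keeps the fewest significant figures: 54.4 → 3 s.f., 2.547 → 4 s.f., 889.09 → 5 s.f.; limit is 3.
Rounded to 3 significant figures: 1.23 × 10⁵.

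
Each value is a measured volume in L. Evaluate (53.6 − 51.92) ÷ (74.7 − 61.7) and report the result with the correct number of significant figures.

53.6 − 51.92 = 1.68, limited to 1 d.p. → 2 s.f.; 74.7 − 61.7 = 13.0, limited to 1 d.p. → 3 s.f.
Carrying full precision, 1.68 ÷ 13.0 = 0.129230769231…; keep min(2, 3) = 2 s.f.
Rounded to 2 significant figures: 0.13.

0.13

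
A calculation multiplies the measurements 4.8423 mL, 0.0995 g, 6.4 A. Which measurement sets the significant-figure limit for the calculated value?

6.4 A

4.8423 mL → 5 s.f.; 0.0995 g → 3 s.f.; 6.4 A → 2 s.f.
The fewest is 2 significant figures, from 6.4 A.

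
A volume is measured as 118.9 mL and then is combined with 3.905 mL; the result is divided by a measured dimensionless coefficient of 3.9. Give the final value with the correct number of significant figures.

118.9 mL + 3.905 mL = 122.805 mL; the sum is limited to 1 decimal place (4 s.f.).
Carrying full precision, 122.805 ÷ 3.9 = 31.4884615385… mL; 3.9 has 2 s.f., so the result keeps min(4, 2) = 2 s.f.
Rounded to 2 significant figures: 31 mL.

31 mL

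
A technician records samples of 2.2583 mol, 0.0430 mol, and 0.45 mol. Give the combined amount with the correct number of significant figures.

2.75 mol

2.2583 mol + 0.0430 mol + 0.45 mol = 2.7513 mol.
Addition/subtraction keeps the fewest decimal places: 2.2583 → 4 decimal places, 0.0430 → 4 decimal places, 0.45 → 2 decimal places; limit is 2.
Rounded to 2 decimal places: 2.75 mol.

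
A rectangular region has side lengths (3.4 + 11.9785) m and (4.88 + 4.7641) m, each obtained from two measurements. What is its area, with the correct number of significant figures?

148 m²

3.4 + 11.9785 = 15.3785, limited to 1 d.p. → 3 s.f.; 4.88 + 4.7641 = 9.6441, limited to 2 d.p. → 3 s.f.
Carrying full precision, 15.3785 × 9.6441 = 148.31179185; keep min(3, 3) = 3 s.f.
Rounded to 3 significant figures: 148 m².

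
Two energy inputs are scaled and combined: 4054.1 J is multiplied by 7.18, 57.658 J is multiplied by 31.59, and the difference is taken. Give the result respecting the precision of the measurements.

2.73 × 10^4 J

4054.1 × 7.18 = 29108.438 → 2.91 × 10^4 J (3 s.f., last digit at the 10^2 place).
57.658 × 31.59 = 1821.41622 → 1821 J (4 s.f., last digit at the 10^0 place).
Difference: 27287.02178 J; keep the coarser place, 10^2.
Result: 2.73 × 10^4 J.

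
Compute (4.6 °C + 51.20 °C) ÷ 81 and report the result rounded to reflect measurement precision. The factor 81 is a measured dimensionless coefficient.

0.69 °C

4.6 °C + 51.20 °C = 55.80 °C; the sum is limited to 1 decimal place (3 s.f.).
Carrying full precision, 55.80 ÷ 81 = 0.688888888889… °C; 81 has 2 s.f., so the result keeps min(3, 2) = 2 s.f.
Rounded to 2 significant figures: 0.69 °C.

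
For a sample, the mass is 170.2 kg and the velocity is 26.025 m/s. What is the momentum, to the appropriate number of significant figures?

4429 kg·m/s

momentum = 170.2 kg × 26.025 m/s = 4429.455 kg·m/s.
170.2 has 4 significant figures; 26.025 has 5.
Division/multiplication keeps the fewest: 4 significant figures.
Rounded: 4429 kg·m/s.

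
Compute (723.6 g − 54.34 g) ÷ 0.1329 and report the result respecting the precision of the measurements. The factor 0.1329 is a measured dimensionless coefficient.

5036 g

723.6 g − 54.34 g = 669.26 g; the difference is limited to 1 decimal place (4 s.f.).
Carrying full precision, 669.26 ÷ 0.1329 = 5035.81640331… g; 0.1329 has 4 s.f., so the result keeps min(4, 4) = 4 s.f.
Rounded to 4 significant figures: 5036 g.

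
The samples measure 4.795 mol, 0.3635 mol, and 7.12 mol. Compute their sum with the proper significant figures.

4.795 mol + 0.3635 mol + 7.12 mol = 12.2785 mol.
Addition/subtraction keeps the fewest decimal places: 4.795 → 3 decimal places, 0.3635 → 4 decimal places, 7.12 → 2 decimal places; limit is 2.
Rounded to 2 decimal places: 12.28 mol.

12.28 mol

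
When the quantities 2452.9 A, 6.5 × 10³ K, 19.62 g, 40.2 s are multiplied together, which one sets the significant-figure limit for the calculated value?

2452.9 A → 5 s.f.; 6.5 × 10³ K → 2 s.f.; 19.62 g → 4 s.f.; 40.2 s → 3 s.f.
The fewest is 2 significant figures, from 6.5 × 10³ K.

6.5 × 10³ K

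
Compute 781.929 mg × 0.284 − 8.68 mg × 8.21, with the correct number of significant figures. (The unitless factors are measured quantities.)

1.51 × 10² mg

781.929 × 0.284 = 222.067836 → 2.22 × 10² mg (3 s.f., last digit at the 10^0 place).
8.68 × 8.21 = 71.2628 → 71.3 mg (3 s.f., last digit at the 10^-1 place).
Difference: 150.805036 mg; keep the coarser place, 10^0.
Result: 1.51 × 10² mg.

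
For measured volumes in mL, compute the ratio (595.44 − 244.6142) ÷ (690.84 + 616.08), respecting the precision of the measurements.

595.44 − 244.6142 = 350.8258, limited to 2 d.p. → 5 s.f.; 690.84 + 616.08 = 1306.92, limited to 2 d.p. → 6 s.f.
Carrying full precision, 350.8258 ÷ 1306.92 = 0.268437088728…; keep min(5, 6) = 5 s.f.
Rounded to 5 significant figures: 0.26844.

0.26844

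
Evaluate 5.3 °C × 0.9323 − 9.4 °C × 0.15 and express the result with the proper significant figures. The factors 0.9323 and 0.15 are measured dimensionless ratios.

5.3 × 0.9323 = 4.94119 → 4.9 °C (2 s.f., last digit at the 10^-1 place).
9.4 × 0.15 = 1.41 → 1.4 °C (2 s.f., last digit at the 10^-1 place).
Difference: 3.53119 °C; keep the coarser place, 10^-1.
Result: 3.5 °C.

3.5 °C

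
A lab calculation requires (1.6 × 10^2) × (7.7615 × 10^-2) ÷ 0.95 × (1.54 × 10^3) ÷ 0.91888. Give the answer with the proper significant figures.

2.2 × 10^4

(1.6 × 10^2) × (7.7615 × 10^-2) ÷ 0.95 × (1.54 × 10^3) ÷ 0.91888 = 21908.0619885…
Multiplication/division keeps the fewest significant figures: 1.6 × 10^2 → 2 s.f., 7.7615 × 10^-2 → 5 s.f., 0.95 → 2 s.f., 1.54 × 10^3 → 3 s.f., 0.91888 → 5 s.f.; limit is 2.
Rounded to 2 significant figures: 2.2 × 10^4.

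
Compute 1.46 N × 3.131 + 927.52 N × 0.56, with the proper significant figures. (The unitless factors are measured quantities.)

1.46 × 3.131 = 4.57126 → 4.57 N (3 s.f., last digit at the 10^-2 place).
927.52 × 0.56 = 519.4112 → 5.2 × 10² N (2 s.f., last digit at the 10^1 place).
Sum: 523.98246 N; keep the coarser place, 10^1.
Result: 5.2 × 10² N.

5.2 × 10² N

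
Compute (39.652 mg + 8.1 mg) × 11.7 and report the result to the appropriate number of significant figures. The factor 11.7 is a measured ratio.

39.652 mg + 8.1 mg = 47.752 mg; the sum is limited to 1 decimal place (3 s.f.).
Carrying full precision, 47.752 × 11.7 = 558.6984 mg; 11.7 has 3 s.f., so the result keeps min(3, 3) = 3 s.f.
Rounded to 3 significant figures: 559 mg.

559 mg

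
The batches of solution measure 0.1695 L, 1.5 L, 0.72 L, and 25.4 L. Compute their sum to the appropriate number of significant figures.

0.1695 L + 1.5 L + 0.72 L + 25.4 L = 27.7895 L.
Addition/subtraction keeps the fewest decimal places: 0.1695 → 4 decimal places, 1.5 → 1 decimal place, 0.72 → 2 decimal places, 25.4 → 1 decimal place; limit is 1.
Rounded to 1 decimal place: 27.8 L.

27.8 L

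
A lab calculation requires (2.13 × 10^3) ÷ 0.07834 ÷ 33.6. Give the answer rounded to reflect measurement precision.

809

(2.13 × 10^3) ÷ 0.07834 ÷ 33.6 = 809.201648492…
Multiplication/division keeps the fewest significant figures: 2.13 × 10^3 → 3 s.f., 0.07834 → 4 s.f., 33.6 → 3 s.f.; limit is 3.
Rounded to 3 significant figures: 809.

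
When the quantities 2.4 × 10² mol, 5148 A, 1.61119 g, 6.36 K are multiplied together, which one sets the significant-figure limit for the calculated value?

2.4 × 10² mol

2.4 × 10² mol → 2 s.f.; 5148 A → 4 s.f.; 1.61119 g → 6 s.f.; 6.36 K → 3 s.f.
The fewest is 2 significant figures, from 2.4 × 10² mol.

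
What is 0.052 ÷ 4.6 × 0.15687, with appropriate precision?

0.052 ÷ 4.6 × 0.15687 = 0.00177331304348…
Multiplication/division keeps the fewest significant figures: 0.052 → 2 s.f., 4.6 → 2 s.f., 0.15687 → 5 s.f.; limit is 2.
Rounded to 2 significant figures: 0.0018.

0.0018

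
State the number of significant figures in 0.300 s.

0.300: leading zeros are not significant; trailing zeros after a decimal point are significant.

3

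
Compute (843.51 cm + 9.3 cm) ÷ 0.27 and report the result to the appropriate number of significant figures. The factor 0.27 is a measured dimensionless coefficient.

843.51 cm + 9.3 cm = 852.81 cm; the sum is limited to 1 decimal place (4 s.f.).
Carrying full precision, 852.81 ÷ 0.27 = 3158.55555556… cm; 0.27 has 2 s.f., so the result keeps min(4, 2) = 2 s.f.
Rounded to 2 significant figures: 3.2 × 10^3 cm.

3.2 × 10^3 cm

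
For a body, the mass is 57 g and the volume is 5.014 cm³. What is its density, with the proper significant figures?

11 g/cm³

density = 57 g ÷ 5.014 cm³ = 11.3681691264… g/cm³.
57 has 2 significant figures; 5.014 has 4.
Division/multiplication keeps the fewest: 2 significant figures.
Rounded: 11 g/cm³.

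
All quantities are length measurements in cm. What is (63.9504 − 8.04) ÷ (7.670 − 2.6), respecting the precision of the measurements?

63.9504 − 8.04 = 55.9104, limited to 2 d.p. → 4 s.f.; 7.670 − 2.6 = 5.070, limited to 1 d.p. → 2 s.f.
Carrying full precision, 55.9104 ÷ 5.070 = 11.0276923077…; keep min(4, 2) = 2 s.f.
Rounded to 2 significant figures: 11.

11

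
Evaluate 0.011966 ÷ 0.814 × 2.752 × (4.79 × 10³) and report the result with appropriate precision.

0.011966 ÷ 0.814 × 2.752 × (4.79 × 10³) = 193.77981484…
Multiplication/division keeps the fewest significant figures: 0.011966 → 5 s.f., 0.814 → 3 s.f., 2.752 → 4 s.f., 4.79 × 10³ → 3 s.f.; limit is 3.
Rounded to 3 significant figures: 1.94 × 10².

1.94 × 10²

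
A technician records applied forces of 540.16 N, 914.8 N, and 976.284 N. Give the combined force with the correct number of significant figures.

540.16 N + 914.8 N + 976.284 N = 2431.244 N.
Addition/subtraction keeps the fewest decimal places: 540.16 → 2 decimal places, 914.8 → 1 decimal place, 976.284 → 3 decimal places; limit is 1.
Rounded to 1 decimal place: 2431.2 N.

2431.2 N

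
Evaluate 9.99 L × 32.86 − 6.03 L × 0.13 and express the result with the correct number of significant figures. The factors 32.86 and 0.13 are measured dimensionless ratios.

9.99 × 32.86 = 328.2714 → 328 L (3 s.f., last digit at the 10^0 place).
6.03 × 0.13 = 0.7839 → 0.78 L (2 s.f., last digit at the 10^-2 place).
Difference: 327.4875 L; keep the coarser place, 10^0.
Result: 327 L.

327 L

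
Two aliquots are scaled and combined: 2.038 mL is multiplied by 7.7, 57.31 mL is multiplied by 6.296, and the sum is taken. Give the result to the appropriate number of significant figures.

2.038 × 7.7 = 15.6926 → 16 mL (2 s.f., last digit at the 10^0 place).
57.31 × 6.296 = 360.82376 → 360.8 mL (4 s.f., last digit at the 10^-1 place).
Sum: 376.51636 mL; keep the coarser place, 10^0.
Result: 377 mL.

377 mL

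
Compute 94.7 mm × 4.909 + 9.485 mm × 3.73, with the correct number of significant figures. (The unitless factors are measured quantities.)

94.7 × 4.909 = 464.8823 → 465 mm (3 s.f., last digit at the 10^0 place).
9.485 × 3.73 = 35.37905 → 35.4 mm (3 s.f., last digit at the 10^-1 place).
Sum: 500.26135 mm; keep the coarser place, 10^0.
Result: 500. mm.

500. mm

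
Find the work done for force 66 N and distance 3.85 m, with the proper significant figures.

work done = 66 N × 3.85 m = 254.1 J.
66 has 2 significant figures; 3.85 has 3.
Division/multiplication keeps the fewest: 2 significant figures.
Rounded: 2.5 × 10^2 J.

2.5 × 10^2 J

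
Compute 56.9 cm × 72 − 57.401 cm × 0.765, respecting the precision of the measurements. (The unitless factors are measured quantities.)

4.1 × 10^3 cm

56.9 × 72 = 4096.8 → 4.1 × 10^3 cm (2 s.f., last digit at the 10^2 place).
57.401 × 0.765 = 43.911765 → 43.9 cm (3 s.f., last digit at the 10^-1 place).
Difference: 4052.888235 cm; keep the coarser place, 10^2.
Result: 4.1 × 10^3 cm.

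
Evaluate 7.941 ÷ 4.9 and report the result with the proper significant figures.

7.941 ÷ 4.9 = 1.6206122449…
Multiplication/division keeps the fewest significant figures: 7.941 → 4 s.f., 4.9 → 2 s.f.; limit is 2.
Rounded to 2 significant figures: 1.6.

1.6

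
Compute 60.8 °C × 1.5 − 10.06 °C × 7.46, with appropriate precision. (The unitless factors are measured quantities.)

16 °C

60.8 × 1.5 = 91.2 → 91 °C (2 s.f., last digit at the 10^0 place).
10.06 × 7.46 = 75.0476 → 75.0 °C (3 s.f., last digit at the 10^-1 place).
Difference: 16.1524 °C; keep the coarser place, 10^0.
Result: 16 °C.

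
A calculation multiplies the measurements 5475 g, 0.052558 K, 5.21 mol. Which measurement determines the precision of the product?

5.21 mol

5475 g → 4 s.f.; 0.052558 K → 5 s.f.; 5.21 mol → 3 s.f.
The fewest is 3 significant figures, from 5.21 mol.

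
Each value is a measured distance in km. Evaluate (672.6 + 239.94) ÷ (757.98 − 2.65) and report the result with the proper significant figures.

1.208

672.6 + 239.94 = 912.54, limited to 1 d.p. → 4 s.f.; 757.98 − 2.65 = 755.33, limited to 2 d.p. → 5 s.f.
Carrying full precision, 912.54 ÷ 755.33 = 1.208134193…; keep min(4, 5) = 4 s.f.
Rounded to 4 significant figures: 1.208.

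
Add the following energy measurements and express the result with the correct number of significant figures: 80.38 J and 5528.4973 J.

80.38 J + 5528.4973 J = 5608.8773 J.
Addition/subtraction keeps the fewest decimal places: 80.38 → 2 decimal places, 5528.4973 → 4 decimal places; limit is 2.
Rounded to 2 decimal places: 5608.88 J.

5608.88 J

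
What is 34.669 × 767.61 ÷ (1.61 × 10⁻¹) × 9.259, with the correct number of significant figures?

1.53 × 10⁶

34.669 × 767.61 ÷ (1.61 × 10⁻¹) × 9.259 = 1530453.52809…
Multiplication/division keeps the fewest significant figures: 34.669 → 5 s.f., 767.61 → 5 s.f., 1.61 × 10⁻¹ → 3 s.f., 9.259 → 4 s.f.; limit is 3.
Rounded to 3 significant figures: 1.53 × 10⁶.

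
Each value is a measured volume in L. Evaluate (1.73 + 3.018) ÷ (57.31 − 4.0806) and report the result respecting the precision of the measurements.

1.73 + 3.018 = 4.748, limited to 2 d.p. → 3 s.f.; 57.31 − 4.0806 = 53.2294, limited to 2 d.p. → 4 s.f.
Carrying full precision, 4.748 ÷ 53.2294 = 0.0891988262126…; keep min(3, 4) = 3 s.f.
Rounded to 3 significant figures: 0.0892.

0.0892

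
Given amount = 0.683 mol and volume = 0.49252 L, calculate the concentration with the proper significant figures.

1.39 mol/L

concentration = 0.683 mol ÷ 0.49252 L = 1.38674571591… mol/L.
0.683 has 3 significant figures; 0.49252 has 5.
Division/multiplication keeps the fewest: 3 significant figures.
Rounded: 1.39 mol/L.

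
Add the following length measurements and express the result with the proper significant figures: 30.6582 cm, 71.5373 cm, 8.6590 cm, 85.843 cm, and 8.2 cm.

30.6582 cm + 71.5373 cm + 8.6590 cm + 85.843 cm + 8.2 cm = 204.8975 cm.
Addition/subtraction keeps the fewest decimal places: 30.6582 → 4 decimal places, 71.5373 → 4 decimal places, 8.6590 → 4 decimal places, 85.843 → 3 decimal places, 8.2 → 1 decimal place; limit is 1.
Rounded to 1 decimal place: 2.049 × 10^2 cm.

2.049 × 10^2 cm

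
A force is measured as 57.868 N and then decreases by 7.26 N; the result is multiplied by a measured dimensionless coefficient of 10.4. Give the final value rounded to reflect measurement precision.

57.868 N − 7.26 N = 50.608 N; the difference is limited to 2 decimal places (4 s.f.).
Carrying full precision, 50.608 × 10.4 = 526.3232 N; 10.4 has 3 s.f., so the result keeps min(4, 3) = 3 s.f.
Rounded to 3 significant figures: 526 N.

526 N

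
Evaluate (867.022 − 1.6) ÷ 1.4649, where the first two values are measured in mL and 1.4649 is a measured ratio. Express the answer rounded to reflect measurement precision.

867.022 mL − 1.6 mL = 865.422 mL; the difference is limited to 1 decimal place (4 s.f.).
Carrying full precision, 865.422 ÷ 1.4649 = 590.772066353… mL; 1.4649 has 5 s.f., so the result keeps min(4, 5) = 4 s.f.
Rounded to 4 significant figures: 590.8 mL.

590.8 mL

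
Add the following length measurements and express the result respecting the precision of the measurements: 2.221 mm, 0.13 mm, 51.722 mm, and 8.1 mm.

62.2 mm

2.221 mm + 0.13 mm + 51.722 mm + 8.1 mm = 62.173 mm.
Addition/subtraction keeps the fewest decimal places: 2.221 → 3 decimal places, 0.13 → 2 decimal places, 51.722 → 3 decimal places, 8.1 → 1 decimal place; limit is 1.
Rounded to 1 decimal place: 62.2 mm.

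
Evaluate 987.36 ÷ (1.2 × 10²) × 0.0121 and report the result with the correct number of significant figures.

987.36 ÷ (1.2 × 10²) × 0.0121 = 0.0995588
Multiplication/division keeps the fewest significant figures: 987.36 → 5 s.f., 1.2 × 10² → 2 s.f., 0.0121 → 3 s.f.; limit is 2.
Rounded to 2 significant figures: 0.10.

0.10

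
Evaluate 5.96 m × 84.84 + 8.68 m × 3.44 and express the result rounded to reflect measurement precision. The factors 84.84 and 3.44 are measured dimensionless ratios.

5.96 × 84.84 = 505.6464 → 506 m (3 s.f., last digit at the 10^0 place).
8.68 × 3.44 = 29.8592 → 29.9 m (3 s.f., last digit at the 10^-1 place).
Sum: 535.5056 m; keep the coarser place, 10^0.
Result: 536 m.

536 m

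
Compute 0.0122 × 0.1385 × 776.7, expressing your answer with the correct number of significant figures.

0.0122 × 0.1385 × 776.7 = 1.31238999
Multiplication/division keeps the fewest significant figures: 0.0122 → 3 s.f., 0.1385 → 4 s.f., 776.7 → 4 s.f.; limit is 3.
Rounded to 3 significant figures: 1.31.

1.31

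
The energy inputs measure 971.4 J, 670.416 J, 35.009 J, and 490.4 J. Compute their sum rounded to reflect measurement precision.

2.1672 × 10^3 J

971.4 J + 670.416 J + 35.009 J + 490.4 J = 2167.225 J.
Addition/subtraction keeps the fewest decimal places: 971.4 → 1 decimal place, 670.416 → 3 decimal places, 35.009 → 3 decimal places, 490.4 → 1 decimal place; limit is 1.
Rounded to 1 decimal place: 2.1672 × 10^3 J.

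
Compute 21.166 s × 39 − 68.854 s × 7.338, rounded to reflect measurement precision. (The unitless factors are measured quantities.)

3.2 × 10² s

21.166 × 39 = 825.474 → 8.3 × 10² s (2 s.f., last digit at the 10^1 place).
68.854 × 7.338 = 505.250652 → 505.3 s (4 s.f., last digit at the 10^-1 place).
Difference: 320.223348 s; keep the coarser place, 10^1.
Result: 3.2 × 10² s.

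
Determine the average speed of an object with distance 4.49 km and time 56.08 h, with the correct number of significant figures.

average speed = 4.49 km ÷ 56.08 h = 0.0800641940086… km/h.
4.49 has 3 significant figures; 56.08 has 4.
Division/multiplication keeps the fewest: 3 significant figures.
Rounded: 0.0801 km/h.

0.0801 km/h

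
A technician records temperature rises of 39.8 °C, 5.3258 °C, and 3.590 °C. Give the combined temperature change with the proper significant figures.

39.8 °C + 5.3258 °C + 3.590 °C = 48.7158 °C.
Addition/subtraction keeps the fewest decimal places: 39.8 → 1 decimal place, 5.3258 → 4 decimal places, 3.590 → 3 decimal places; limit is 1.
Rounded to 1 decimal place: 48.7 °C.

48.7 °C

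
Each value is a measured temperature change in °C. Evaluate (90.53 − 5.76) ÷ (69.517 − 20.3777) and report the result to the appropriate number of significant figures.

1.725

90.53 − 5.76 = 84.77, limited to 2 d.p. → 4 s.f.; 69.517 − 20.3777 = 49.1393, limited to 3 d.p. → 5 s.f.
Carrying full precision, 84.77 ÷ 49.1393 = 1.72509579909…; keep min(4, 5) = 4 s.f.
Rounded to 4 significant figures: 1.725.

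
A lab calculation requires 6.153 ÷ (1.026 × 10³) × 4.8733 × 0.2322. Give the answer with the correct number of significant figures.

0.006786

6.153 ÷ (1.026 × 10³) × 4.8733 × 0.2322 = 0.00678617284579…
Multiplication/division keeps the fewest significant figures: 6.153 → 4 s.f., 1.026 × 10³ → 4 s.f., 4.8733 → 5 s.f., 0.2322 → 4 s.f.; limit is 4.
Rounded to 4 significant figures: 0.006786.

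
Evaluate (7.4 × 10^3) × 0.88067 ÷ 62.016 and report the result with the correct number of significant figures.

(7.4 × 10^3) × 0.88067 ÷ 62.016 = 105.085107069…
Multiplication/division keeps the fewest significant figures: 7.4 × 10^3 → 2 s.f., 0.88067 → 5 s.f., 62.016 → 5 s.f.; limit is 2.
Rounded to 2 significant figures: 1.1 × 10^2.

1.1 × 10^2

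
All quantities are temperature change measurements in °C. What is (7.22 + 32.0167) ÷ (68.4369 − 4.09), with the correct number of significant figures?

0.6098

7.22 + 32.0167 = 39.2367, limited to 2 d.p. → 4 s.f.; 68.4369 − 4.09 = 64.3469, limited to 2 d.p. → 4 s.f.
Carrying full precision, 39.2367 ÷ 64.3469 = 0.609768302747…; keep min(4, 4) = 4 s.f.
Rounded to 4 significant figures: 0.6098.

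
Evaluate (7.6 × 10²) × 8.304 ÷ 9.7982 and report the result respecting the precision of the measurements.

6.4 × 10²

(7.6 × 10²) × 8.304 ÷ 9.7982 = 644.101977914…
Multiplication/division keeps the fewest significant figures: 7.6 × 10² → 2 s.f., 8.304 → 4 s.f., 9.7982 → 5 s.f.; limit is 2.
Rounded to 2 significant figures: 6.4 × 10².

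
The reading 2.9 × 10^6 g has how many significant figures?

2.9 × 10^6: in scientific notation every digit of the coefficient is significant.

2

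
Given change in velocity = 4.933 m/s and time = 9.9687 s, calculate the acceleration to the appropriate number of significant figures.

acceleration = 4.933 m/s ÷ 9.9687 s = 0.494848876985… m/s².
4.933 has 4 significant figures; 9.9687 has 5.
Division/multiplication keeps the fewest: 4 significant figures.
Rounded: 0.4948 m/s².

0.4948 m/s²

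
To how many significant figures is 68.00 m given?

68.00: trailing zeros after a decimal point are significant.

4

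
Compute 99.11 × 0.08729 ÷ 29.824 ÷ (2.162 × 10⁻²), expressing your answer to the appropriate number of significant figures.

99.11 × 0.08729 ÷ 29.824 ÷ (2.162 × 10⁻²) = 13.4171535295…
Multiplication/division keeps the fewest significant figures: 99.11 → 4 s.f., 0.08729 → 4 s.f., 29.824 → 5 s.f., 2.162 × 10⁻² → 4 s.f.; limit is 4.
Rounded to 4 significant figures: 13.42.

13.42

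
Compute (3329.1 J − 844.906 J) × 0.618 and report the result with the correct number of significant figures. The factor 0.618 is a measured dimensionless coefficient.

3329.1 J − 844.906 J = 2484.194 J; the difference is limited to 1 decimal place (5 s.f.).
Carrying full precision, 2484.194 × 0.618 = 1535.231892 J; 0.618 has 3 s.f., so the result keeps min(5, 3) = 3 s.f.
Rounded to 3 significant figures: 1.54 × 10^3 J.

1.54 × 10^3 J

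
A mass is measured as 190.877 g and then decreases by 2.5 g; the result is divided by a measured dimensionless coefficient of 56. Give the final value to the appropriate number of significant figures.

3.4 g

190.877 g − 2.5 g = 188.377 g; the difference is limited to 1 decimal place (4 s.f.).
Carrying full precision, 188.377 ÷ 56 = 3.363875 g; 56 has 2 s.f., so the result keeps min(4, 2) = 2 s.f.
Rounded to 2 significant figures: 3.4 g.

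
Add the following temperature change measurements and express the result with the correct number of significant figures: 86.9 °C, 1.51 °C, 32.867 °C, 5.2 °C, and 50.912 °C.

86.9 °C + 1.51 °C + 32.867 °C + 5.2 °C + 50.912 °C = 177.389 °C.
Addition/subtraction keeps the fewest decimal places: 86.9 → 1 decimal place, 1.51 → 2 decimal places, 32.867 → 3 decimal places, 5.2 → 1 decimal place, 50.912 → 3 decimal places; limit is 1.
Rounded to 1 decimal place: 177.4 °C.

177.4 °C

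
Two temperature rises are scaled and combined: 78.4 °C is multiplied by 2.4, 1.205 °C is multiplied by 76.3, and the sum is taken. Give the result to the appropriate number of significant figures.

78.4 × 2.4 = 188.16 → 1.9 × 10^2 °C (2 s.f., last digit at the 10^1 place).
1.205 × 76.3 = 91.9415 → 91.9 °C (3 s.f., last digit at the 10^-1 place).
Sum: 280.1015 °C; keep the coarser place, 10^1.
Result: 2.8 × 10^2 °C.

2.8 × 10^2 °C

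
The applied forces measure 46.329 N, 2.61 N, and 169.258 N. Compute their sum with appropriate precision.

46.329 N + 2.61 N + 169.258 N = 218.197 N.
Addition/subtraction keeps the fewest decimal places: 46.329 → 3 decimal places, 2.61 → 2 decimal places, 169.258 → 3 decimal places; limit is 2.
Rounded to 2 decimal places: 218.20 N.

218.20 N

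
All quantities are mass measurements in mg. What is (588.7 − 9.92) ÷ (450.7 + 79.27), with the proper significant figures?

1.092

588.7 − 9.92 = 578.78, limited to 1 d.p. → 4 s.f.; 450.7 + 79.27 = 529.97, limited to 1 d.p. → 4 s.f.
Carrying full precision, 578.78 ÷ 529.97 = 1.0920995528…; keep min(4, 4) = 4 s.f.
Rounded to 4 significant figures: 1.092.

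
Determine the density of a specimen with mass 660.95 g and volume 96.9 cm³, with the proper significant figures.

6.82 g/cm³

density = 660.95 g ÷ 96.9 cm³ = 6.8209494324… g/cm³.
660.95 has 5 significant figures; 96.9 has 3.
Division/multiplication keeps the fewest: 3 significant figures.
Rounded: 6.82 g/cm³.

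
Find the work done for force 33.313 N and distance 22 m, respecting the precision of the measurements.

work done = 33.313 N × 22 m = 732.886 J.
33.313 has 5 significant figures; 22 has 2.
Division/multiplication keeps the fewest: 2 significant figures.
Rounded: 7.3 × 10^2 J.

7.3 × 10^2 J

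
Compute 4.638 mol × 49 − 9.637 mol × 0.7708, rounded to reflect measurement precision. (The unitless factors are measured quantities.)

4.638 × 49 = 227.262 → 2.3 × 10^2 mol (2 s.f., last digit at the 10^1 place).
9.637 × 0.7708 = 7.4281996 → 7.428 mol (4 s.f., last digit at the 10^-3 place).
Difference: 219.8338004 mol; keep the coarser place, 10^1.
Result: 2.2 × 10^2 mol.

2.2 × 10^2 mol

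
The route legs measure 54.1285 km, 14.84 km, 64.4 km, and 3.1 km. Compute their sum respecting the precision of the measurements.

54.1285 km + 14.84 km + 64.4 km + 3.1 km = 136.4685 km.
Addition/subtraction keeps the fewest decimal places: 54.1285 → 4 decimal places, 14.84 → 2 decimal places, 64.4 → 1 decimal place, 3.1 → 1 decimal place; limit is 1.
Rounded to 1 decimal place: 136.5 km.

136.5 km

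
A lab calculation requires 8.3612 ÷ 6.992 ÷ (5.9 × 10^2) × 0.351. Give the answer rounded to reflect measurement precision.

7.1 × 10^-4

8.3612 ÷ 6.992 ÷ (5.9 × 10^2) × 0.351 = 0.000711413819183…
Multiplication/division keeps the fewest significant figures: 8.3612 → 5 s.f., 6.992 → 4 s.f., 5.9 × 10^2 → 2 s.f., 0.351 → 3 s.f.; limit is 2.
Rounded to 2 significant figures: 7.1 × 10^-4.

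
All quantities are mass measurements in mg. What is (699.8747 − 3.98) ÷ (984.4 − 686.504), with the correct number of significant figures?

2.336

699.8747 − 3.98 = 695.8947, limited to 2 d.p. → 5 s.f.; 984.4 − 686.504 = 297.896, limited to 1 d.p. → 4 s.f.
Carrying full precision, 695.8947 ÷ 297.896 = 2.33603237371…; keep min(5, 4) = 4 s.f.
Rounded to 4 significant figures: 2.336.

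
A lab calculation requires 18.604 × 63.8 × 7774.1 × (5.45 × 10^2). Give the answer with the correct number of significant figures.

18.604 × 63.8 × 7774.1 × (5.45 × 10^2) = 5.02890735138 × 10^9…
Multiplication/division keeps the fewest significant figures: 18.604 → 5 s.f., 63.8 → 3 s.f., 7774.1 → 5 s.f., 5.45 × 10^2 → 3 s.f.; limit is 3.
Rounded to 3 significant figures: 5.03 × 10^9.

5.03 × 10^9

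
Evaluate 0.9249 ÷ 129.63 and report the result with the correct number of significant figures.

0.007135

0.9249 ÷ 129.63 = 0.00713492247165…
Multiplication/division keeps the fewest significant figures: 0.9249 → 4 s.f., 129.63 → 5 s.f.; limit is 4.
Rounded to 4 significant figures: 0.007135.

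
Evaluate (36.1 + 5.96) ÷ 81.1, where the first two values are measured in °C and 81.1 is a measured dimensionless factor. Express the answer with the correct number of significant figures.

36.1 °C + 5.96 °C = 42.06 °C; the sum is limited to 1 decimal place (3 s.f.).
Carrying full precision, 42.06 ÷ 81.1 = 0.518618988903… °C; 81.1 has 3 s.f., so the result keeps min(3, 3) = 3 s.f.
Rounded to 3 significant figures: 0.519 °C.

0.519 °C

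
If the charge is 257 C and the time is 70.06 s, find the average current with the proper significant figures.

3.67 A

average current = 257 C ÷ 70.06 s = 3.66828432772… A.
257 has 3 significant figures; 70.06 has 4.
Division/multiplication keeps the fewest: 3 significant figures.
Rounded: 3.67 A.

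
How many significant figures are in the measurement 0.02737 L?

0.02737: leading zeros are not significant.

4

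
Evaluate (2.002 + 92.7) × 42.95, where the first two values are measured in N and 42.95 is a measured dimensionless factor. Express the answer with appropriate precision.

4.07 × 10^3 N

2.002 N + 92.7 N = 94.702 N; the sum is limited to 1 decimal place (3 s.f.).
Carrying full precision, 94.702 × 42.95 = 4067.4509 N; 42.95 has 4 s.f., so the result keeps min(3, 4) = 3 s.f.
Rounded to 3 significant figures: 4.07 × 10^3 N.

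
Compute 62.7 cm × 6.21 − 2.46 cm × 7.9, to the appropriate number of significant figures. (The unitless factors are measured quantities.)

3.70 × 10^2 cm

62.7 × 6.21 = 389.367 → 3.89 × 10^2 cm (3 s.f., last digit at the 10^0 place).
2.46 × 7.9 = 19.434 → 19 cm (2 s.f., last digit at the 10^0 place).
Difference: 369.933 cm; keep the coarser place, 10^0.
Result: 3.70 × 10^2 cm.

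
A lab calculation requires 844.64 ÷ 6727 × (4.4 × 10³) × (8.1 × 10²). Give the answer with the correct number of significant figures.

4.5 × 10⁵

844.64 ÷ 6727 × (4.4 × 10³) × (8.1 × 10²) = 447494.716813…
Multiplication/division keeps the fewest significant figures: 844.64 → 5 s.f., 6727 → 4 s.f., 4.4 × 10³ → 2 s.f., 8.1 × 10² → 2 s.f.; limit is 2.
Rounded to 2 significant figures: 4.5 × 10⁵.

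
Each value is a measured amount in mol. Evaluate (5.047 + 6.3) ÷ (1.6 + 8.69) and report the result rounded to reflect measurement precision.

1.10

5.047 + 6.3 = 11.347, limited to 1 d.p. → 3 s.f.; 1.6 + 8.69 = 10.29, limited to 1 d.p. → 3 s.f.
Carrying full precision, 11.347 ÷ 10.29 = 1.10272108844…; keep min(3, 3) = 3 s.f.
Rounded to 3 significant figures: 1.10.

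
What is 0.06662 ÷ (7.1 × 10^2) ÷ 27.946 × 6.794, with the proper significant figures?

2.3 × 10^-5

0.06662 ÷ (7.1 × 10^2) ÷ 27.946 × 6.794 = 0.0000228114119484…
Multiplication/division keeps the fewest significant figures: 0.06662 → 4 s.f., 7.1 × 10^2 → 2 s.f., 27.946 → 5 s.f., 6.794 → 4 s.f.; limit is 2.
Rounded to 2 significant figures: 2.3 × 10^-5.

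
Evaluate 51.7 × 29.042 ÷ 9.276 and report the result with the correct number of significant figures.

51.7 × 29.042 ÷ 9.276 = 161.866257007…
Multiplication/division keeps the fewest significant figures: 51.7 → 3 s.f., 29.042 → 5 s.f., 9.276 → 4 s.f.; limit is 3.
Rounded to 3 significant figures: 162.

162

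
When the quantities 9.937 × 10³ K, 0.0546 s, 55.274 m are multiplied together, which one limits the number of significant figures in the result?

9.937 × 10³ K → 4 s.f.; 0.0546 s → 3 s.f.; 55.274 m → 5 s.f.
The fewest is 3 significant figures, from 0.0546 s.

0.0546 s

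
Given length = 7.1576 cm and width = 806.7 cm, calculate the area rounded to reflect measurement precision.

5774 cm²

area = 7.1576 cm × 806.7 cm = 5774.03592 cm².
7.1576 has 5 significant figures; 806.7 has 4.
Division/multiplication keeps the fewest: 4 significant figures.
Rounded: 5774 cm².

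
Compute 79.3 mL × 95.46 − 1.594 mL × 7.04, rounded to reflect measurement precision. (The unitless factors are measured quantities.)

79.3 × 95.46 = 7569.978 → 7.57 × 10³ mL (3 s.f., last digit at the 10^1 place).
1.594 × 7.04 = 11.22176 → 11.2 mL (3 s.f., last digit at the 10^-1 place).
Difference: 7558.75624 mL; keep the coarser place, 10^1.
Result: 7.56 × 10³ mL.

7.56 × 10³ mL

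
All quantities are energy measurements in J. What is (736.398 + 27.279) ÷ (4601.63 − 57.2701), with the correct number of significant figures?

0.168049

736.398 + 27.279 = 763.677, limited to 3 d.p. → 6 s.f.; 4601.63 − 57.2701 = 4544.3599, limited to 2 d.p. → 6 s.f.
Carrying full precision, 763.677 ÷ 4544.3599 = 0.168049409995…; keep min(6, 6) = 6 s.f.
Rounded to 6 significant figures: 0.168049.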